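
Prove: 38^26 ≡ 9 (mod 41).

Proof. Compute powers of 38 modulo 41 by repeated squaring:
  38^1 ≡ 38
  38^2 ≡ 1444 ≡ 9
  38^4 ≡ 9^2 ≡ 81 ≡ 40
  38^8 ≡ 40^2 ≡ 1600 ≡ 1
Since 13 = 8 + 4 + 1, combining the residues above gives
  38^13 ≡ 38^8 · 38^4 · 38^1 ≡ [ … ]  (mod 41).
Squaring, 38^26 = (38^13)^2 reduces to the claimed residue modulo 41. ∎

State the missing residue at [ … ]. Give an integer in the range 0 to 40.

38^8 · 38^4 · 38^1 ≡ 1 · 40 · 38 = 1520.
1520 mod 41 = 3, so 38^13 ≡ 3 (mod 41).

3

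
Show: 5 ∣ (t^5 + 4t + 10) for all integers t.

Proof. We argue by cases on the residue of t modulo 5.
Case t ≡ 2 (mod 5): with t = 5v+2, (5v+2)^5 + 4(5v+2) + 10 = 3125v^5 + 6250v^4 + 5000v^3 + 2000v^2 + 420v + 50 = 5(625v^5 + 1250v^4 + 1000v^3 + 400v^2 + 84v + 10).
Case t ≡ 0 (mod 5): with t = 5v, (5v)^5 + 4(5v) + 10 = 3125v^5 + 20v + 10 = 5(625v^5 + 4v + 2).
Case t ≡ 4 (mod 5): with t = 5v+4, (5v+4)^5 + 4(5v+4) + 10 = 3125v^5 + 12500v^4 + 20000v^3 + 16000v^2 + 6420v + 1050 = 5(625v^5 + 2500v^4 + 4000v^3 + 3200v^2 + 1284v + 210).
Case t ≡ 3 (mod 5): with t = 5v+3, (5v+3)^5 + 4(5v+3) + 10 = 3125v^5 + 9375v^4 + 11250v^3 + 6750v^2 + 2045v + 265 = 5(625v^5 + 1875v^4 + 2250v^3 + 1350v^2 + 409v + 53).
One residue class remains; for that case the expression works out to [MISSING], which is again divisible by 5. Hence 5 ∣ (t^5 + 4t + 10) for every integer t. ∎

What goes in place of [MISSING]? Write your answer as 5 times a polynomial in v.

5(625v^5 + 625v^4 + 250v^3 + 50v^2 + 9v + 3)

Only t ≡ 1 (mod 5) is unaccounted for. Put t = 5v+1:
(5v+1)^5 + 4(5v+1) + 10 expands to 3125v^5 + 3125v^4 + 1250v^3 + 250v^2 + 45v + 15,
and factoring out 5 leaves 5(625v^5 + 625v^4 + 250v^3 + 50v^2 + 9v + 3).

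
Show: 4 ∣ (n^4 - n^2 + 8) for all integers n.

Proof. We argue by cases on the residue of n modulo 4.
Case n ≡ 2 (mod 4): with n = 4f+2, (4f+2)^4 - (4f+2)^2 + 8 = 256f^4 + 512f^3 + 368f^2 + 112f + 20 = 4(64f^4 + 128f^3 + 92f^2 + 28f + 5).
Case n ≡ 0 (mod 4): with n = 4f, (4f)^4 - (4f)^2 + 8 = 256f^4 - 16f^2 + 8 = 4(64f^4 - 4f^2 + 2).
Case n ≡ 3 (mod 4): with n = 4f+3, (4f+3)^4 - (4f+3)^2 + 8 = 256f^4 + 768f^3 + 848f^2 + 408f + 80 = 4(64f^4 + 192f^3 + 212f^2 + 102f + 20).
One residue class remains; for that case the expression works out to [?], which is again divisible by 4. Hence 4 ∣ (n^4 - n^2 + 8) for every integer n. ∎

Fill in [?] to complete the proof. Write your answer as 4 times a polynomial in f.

Only n ≡ 1 (mod 4) is unaccounted for. Put n = 4f+1:
(4f+1)^4 - (4f+1)^2 + 8 expands to 256f^4 + 256f^3 + 80f^2 + 8f + 8,
and factoring out 4 leaves 4(64f^4 + 64f^3 + 20f^2 + 2f + 2).

4(64f^4 + 64f^3 + 20f^2 + 2f + 2)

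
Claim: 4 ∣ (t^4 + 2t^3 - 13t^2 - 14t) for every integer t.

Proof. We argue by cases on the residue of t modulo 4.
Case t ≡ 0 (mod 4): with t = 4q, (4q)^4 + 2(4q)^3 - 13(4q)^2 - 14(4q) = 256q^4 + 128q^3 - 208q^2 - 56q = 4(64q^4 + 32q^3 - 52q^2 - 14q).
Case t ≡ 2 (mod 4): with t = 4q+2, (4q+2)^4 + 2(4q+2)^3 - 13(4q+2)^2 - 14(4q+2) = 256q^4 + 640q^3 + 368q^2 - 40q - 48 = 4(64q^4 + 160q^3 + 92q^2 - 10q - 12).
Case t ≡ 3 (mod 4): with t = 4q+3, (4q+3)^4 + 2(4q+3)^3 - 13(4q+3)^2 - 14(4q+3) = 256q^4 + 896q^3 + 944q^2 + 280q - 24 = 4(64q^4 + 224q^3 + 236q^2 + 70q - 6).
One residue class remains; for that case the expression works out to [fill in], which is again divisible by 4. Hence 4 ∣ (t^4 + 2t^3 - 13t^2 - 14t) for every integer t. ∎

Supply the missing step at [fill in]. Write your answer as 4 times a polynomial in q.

Only t ≡ 1 (mod 4) is unaccounted for. Put t = 4q+1:
(4q+1)^4 + 2(4q+1)^3 - 13(4q+1)^2 - 14(4q+1) expands to 256q^4 + 384q^3 - 16q^2 - 120q - 24,
and factoring out 4 leaves 4(64q^4 + 96q^3 - 4q^2 - 30q - 6).

4(64q^4 + 96q^3 - 4q^2 - 30q - 6)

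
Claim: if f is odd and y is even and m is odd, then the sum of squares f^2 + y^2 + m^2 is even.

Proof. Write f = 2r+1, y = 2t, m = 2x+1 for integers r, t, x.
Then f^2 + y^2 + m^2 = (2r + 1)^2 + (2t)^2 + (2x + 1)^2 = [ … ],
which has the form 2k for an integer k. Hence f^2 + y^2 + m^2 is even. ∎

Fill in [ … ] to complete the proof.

Expanding: (2r + 1)^2 + (2t)^2 + (2x + 1)^2 = 4r^2 + 4r + 4t^2 + 4x^2 + 4x + 2.
Every term is even; pulling out the factor of 2 gives 2(2r^2 + 2r + 2t^2 + 2x^2 + 2x + 1).

2(2r^2 + 2r + 2t^2 + 2x^2 + 2x + 1)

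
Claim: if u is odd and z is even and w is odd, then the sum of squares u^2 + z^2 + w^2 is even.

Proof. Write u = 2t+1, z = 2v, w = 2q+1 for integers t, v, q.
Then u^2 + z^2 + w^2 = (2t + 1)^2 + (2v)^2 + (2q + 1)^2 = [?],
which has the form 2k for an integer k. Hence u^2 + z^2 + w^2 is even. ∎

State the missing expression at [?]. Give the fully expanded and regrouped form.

(2t + 1)^2 + (2v)^2 + (2q + 1)^2 = 4q^2 + 4q + 4t^2 + 4t + 4v^2 + 2
= 2(2q^2 + 2q + 2t^2 + 2t + 2v^2 + 1).
Since 2q^2 + 2q + 2t^2 + 2t + 2v^2 + 1 is an integer, the sum of squares is of the form 2k for an integer k.

2(2q^2 + 2q + 2t^2 + 2t + 2v^2 + 1)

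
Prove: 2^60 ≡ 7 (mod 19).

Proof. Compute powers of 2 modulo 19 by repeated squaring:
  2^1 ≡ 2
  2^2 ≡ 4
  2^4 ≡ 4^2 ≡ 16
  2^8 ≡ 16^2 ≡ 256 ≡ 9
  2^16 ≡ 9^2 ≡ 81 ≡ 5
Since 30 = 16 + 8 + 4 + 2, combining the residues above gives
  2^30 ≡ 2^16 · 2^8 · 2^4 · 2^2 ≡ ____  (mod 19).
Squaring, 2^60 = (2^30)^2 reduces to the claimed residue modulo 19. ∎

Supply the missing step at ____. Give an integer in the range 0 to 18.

11

Multiply the listed residues: 5 · 9 · 16 · 4 = 45 → 720 → 2880.
Reducing modulo 19: 2880 = 151·19 + 11, so 2^30 ≡ 11.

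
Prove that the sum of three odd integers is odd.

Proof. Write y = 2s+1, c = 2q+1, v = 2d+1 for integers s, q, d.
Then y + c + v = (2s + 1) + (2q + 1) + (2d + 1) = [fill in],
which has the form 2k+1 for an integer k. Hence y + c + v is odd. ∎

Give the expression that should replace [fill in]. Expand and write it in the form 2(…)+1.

Expanding: (2s + 1) + (2q + 1) + (2d + 1) = 2d + 2q + 2s + 3.
Every term except the constant is even, so this is 2(d + q + s + 1) + 1,
and d + q + s + 1 ∈ ℤ gives the required form.

2(d + q + s + 1) + 1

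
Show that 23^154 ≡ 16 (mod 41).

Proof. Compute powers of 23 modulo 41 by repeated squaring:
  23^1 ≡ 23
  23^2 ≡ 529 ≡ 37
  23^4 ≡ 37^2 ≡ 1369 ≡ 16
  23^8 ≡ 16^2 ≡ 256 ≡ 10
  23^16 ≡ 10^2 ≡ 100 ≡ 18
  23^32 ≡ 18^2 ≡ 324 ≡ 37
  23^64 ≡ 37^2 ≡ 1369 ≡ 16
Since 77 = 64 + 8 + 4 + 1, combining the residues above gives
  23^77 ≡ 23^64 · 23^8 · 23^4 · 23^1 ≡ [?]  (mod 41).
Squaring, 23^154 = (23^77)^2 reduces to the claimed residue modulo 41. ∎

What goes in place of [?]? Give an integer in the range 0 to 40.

4

Multiply the listed residues: 16 · 10 · 16 · 23 = 160 → 2560 → 58880.
Reducing modulo 41: 58880 = 1436·41 + 4, so 23^77 ≡ 4.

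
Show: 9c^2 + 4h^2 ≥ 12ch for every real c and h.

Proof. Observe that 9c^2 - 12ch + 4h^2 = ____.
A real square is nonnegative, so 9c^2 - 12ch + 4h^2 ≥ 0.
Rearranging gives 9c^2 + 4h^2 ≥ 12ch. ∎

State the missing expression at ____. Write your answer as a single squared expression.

9c^2 - 12ch + 4h^2 is a perfect-square trinomial: the outer terms are (3c)^2 and (2h)^2, and the cross term is -2·3c·2h.
So 9c^2 - 12ch + 4h^2 = (3c - 2h)^2 ≥ 0.

(3c - 2h)^2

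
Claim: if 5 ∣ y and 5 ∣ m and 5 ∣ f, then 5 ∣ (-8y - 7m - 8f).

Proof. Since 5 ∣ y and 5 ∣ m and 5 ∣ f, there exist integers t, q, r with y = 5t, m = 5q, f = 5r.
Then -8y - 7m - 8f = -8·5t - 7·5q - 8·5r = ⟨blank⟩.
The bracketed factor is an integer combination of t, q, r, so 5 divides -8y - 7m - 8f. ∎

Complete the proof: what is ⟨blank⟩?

Each term has a factor of 5: -8·5t - 7·5q - 8·5r = 5·(-7q - 8r - 8t).
Since -7q - 8r - 8t is an integer, 5 ∣ (-8y - 7m - 8f).

5(-7q - 8r - 8t)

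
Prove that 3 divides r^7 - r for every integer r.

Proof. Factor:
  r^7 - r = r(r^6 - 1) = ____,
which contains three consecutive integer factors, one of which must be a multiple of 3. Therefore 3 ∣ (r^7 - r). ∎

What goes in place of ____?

(r - 1)r(r + 1)(r^4 + r^2 + 1)

r^6 - 1 = (r^2 - 1)(r^4 + r^2 + 1), and r^2 - 1 = (r-1)(r+1).
So r(r^6 - 1) = (r - 1)r(r + 1)(r^4 + r^2 + 1).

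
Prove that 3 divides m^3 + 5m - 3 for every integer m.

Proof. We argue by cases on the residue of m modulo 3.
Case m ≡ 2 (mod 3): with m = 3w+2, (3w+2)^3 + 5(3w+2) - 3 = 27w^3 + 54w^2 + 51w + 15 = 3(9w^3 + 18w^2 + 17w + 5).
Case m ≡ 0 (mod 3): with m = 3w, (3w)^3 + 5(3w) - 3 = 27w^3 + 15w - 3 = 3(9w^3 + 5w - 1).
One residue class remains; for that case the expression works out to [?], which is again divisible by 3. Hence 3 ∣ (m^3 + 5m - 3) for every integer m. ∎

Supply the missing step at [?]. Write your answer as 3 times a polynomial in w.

The residues treated are {2, 0}, so the missing case is m ≡ 1 (mod 3); write m = 3w+1.
Then (3w+1)^3 + 5(3w+1) - 3 = 27w^3 + 27w^2 + 24w + 3 = 3(9w^3 + 9w^2 + 8w + 1).

3(9w^3 + 9w^2 + 8w + 1)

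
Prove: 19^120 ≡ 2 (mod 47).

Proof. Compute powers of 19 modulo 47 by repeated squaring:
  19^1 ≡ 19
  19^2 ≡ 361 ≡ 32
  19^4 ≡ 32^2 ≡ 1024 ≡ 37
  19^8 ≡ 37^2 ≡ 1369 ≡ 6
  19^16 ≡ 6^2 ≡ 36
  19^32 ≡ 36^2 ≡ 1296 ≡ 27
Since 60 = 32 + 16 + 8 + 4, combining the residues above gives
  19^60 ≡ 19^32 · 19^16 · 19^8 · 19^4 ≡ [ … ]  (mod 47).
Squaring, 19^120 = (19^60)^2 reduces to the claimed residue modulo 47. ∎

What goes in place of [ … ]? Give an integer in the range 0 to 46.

19^32 · 19^16 · 19^8 · 19^4 ≡ 27 · 36 · 6 · 37 = 215784.
215784 mod 47 = 7, so 19^60 ≡ 7 (mod 47).

7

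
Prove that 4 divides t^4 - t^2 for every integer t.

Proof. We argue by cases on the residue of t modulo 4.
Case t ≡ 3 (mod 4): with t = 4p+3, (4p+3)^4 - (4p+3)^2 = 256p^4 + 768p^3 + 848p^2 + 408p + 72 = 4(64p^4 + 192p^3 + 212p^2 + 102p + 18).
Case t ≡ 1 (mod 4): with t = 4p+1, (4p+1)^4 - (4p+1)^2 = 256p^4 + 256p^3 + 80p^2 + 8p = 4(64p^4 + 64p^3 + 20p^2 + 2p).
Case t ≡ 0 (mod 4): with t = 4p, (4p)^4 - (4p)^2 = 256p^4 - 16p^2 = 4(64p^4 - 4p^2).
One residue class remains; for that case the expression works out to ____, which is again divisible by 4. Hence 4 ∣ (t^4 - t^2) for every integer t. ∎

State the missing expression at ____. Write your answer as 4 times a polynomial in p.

4(64p^4 + 128p^3 + 92p^2 + 28p + 3)

The residues treated are {3, 1, 0}, so the missing case is t ≡ 2 (mod 4); write t = 4p+2.
Then (4p+2)^4 - (4p+2)^2 = 256p^4 + 512p^3 + 368p^2 + 112p + 12 = 4(64p^4 + 128p^3 + 92p^2 + 28p + 3).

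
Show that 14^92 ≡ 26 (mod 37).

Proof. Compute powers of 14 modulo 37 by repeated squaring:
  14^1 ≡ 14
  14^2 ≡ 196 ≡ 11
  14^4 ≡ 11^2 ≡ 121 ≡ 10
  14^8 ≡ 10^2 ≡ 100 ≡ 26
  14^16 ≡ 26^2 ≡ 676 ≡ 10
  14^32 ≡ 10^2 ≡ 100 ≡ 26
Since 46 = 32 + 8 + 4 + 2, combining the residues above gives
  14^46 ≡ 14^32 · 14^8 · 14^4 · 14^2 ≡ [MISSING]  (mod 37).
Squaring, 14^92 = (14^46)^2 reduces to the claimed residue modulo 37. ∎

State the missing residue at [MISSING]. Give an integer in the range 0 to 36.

Multiply the listed residues: 26 · 26 · 10 · 11 = 676 → 6760 → 74360.
Reducing modulo 37: 74360 = 2009·37 + 27, so 14^46 ≡ 27.

27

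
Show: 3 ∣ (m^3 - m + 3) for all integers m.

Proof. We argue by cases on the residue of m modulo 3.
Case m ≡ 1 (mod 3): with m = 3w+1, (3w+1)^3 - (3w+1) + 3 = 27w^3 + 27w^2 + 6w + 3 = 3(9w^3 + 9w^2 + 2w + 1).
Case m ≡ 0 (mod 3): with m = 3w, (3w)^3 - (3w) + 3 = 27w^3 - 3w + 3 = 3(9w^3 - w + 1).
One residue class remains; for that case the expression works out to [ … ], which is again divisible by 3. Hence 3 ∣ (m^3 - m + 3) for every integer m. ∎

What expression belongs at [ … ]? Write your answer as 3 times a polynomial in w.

3(9w^3 + 18w^2 + 11w + 3)

The residues treated are {1, 0}, so the missing case is m ≡ 2 (mod 3); write m = 3w+2.
Then (3w+2)^3 - (3w+2) + 3 = 27w^3 + 54w^2 + 33w + 9 = 3(9w^3 + 18w^2 + 11w + 3).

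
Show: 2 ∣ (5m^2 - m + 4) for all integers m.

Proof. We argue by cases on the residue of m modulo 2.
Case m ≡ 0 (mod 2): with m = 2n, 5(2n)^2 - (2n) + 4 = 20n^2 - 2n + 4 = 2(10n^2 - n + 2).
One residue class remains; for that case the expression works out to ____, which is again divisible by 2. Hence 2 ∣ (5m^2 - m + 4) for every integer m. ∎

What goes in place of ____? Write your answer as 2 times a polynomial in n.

The residues treated are {0}, so the missing case is m ≡ 1 (mod 2); write m = 2n+1.
Then 5(2n+1)^2 - (2n+1) + 4 = 20n^2 + 18n + 8 = 2(10n^2 + 9n + 4).

2(10n^2 + 9n + 4)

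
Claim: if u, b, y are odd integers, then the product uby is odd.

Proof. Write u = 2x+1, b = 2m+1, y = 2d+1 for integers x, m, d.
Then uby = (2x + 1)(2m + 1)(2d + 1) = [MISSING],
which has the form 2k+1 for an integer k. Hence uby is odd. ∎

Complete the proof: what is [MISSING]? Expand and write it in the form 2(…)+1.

2(4dmx + 2dm + 2dx + d + 2mx + m + x) + 1

(2x + 1)(2m + 1)(2d + 1) = 8dmx + 4dm + 4dx + 2d + 4mx + 2m + 2x + 1
= 2(4dmx + 2dm + 2dx + d + 2mx + m + x) + 1.
Since 4dmx + 2dm + 2dx + d + 2mx + m + x is an integer, the product is of the form 2k+1 for an integer k.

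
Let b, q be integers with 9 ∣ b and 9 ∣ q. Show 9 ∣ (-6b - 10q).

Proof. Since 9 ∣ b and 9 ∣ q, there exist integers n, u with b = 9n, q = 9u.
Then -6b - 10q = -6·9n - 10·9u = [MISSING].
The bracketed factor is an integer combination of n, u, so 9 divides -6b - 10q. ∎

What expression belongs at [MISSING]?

Pull the common 9 out of every term: -6·9n - 10·9u = 9(-6n - 10u).
-6n - 10u is an integer, which exhibits the divisibility.

9(-6n - 10u)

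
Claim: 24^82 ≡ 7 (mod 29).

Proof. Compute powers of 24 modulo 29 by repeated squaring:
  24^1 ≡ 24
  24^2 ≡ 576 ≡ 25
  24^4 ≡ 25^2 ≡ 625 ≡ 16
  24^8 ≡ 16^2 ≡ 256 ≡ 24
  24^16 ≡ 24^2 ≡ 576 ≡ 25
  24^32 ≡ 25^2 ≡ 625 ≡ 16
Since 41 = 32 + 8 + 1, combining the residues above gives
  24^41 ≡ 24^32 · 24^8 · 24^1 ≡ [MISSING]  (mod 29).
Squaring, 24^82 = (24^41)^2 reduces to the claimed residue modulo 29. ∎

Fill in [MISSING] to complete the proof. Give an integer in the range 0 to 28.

24^32 · 24^8 · 24^1 ≡ 16 · 24 · 24 = 9216.
9216 mod 29 = 23, so 24^41 ≡ 23 (mod 29).

23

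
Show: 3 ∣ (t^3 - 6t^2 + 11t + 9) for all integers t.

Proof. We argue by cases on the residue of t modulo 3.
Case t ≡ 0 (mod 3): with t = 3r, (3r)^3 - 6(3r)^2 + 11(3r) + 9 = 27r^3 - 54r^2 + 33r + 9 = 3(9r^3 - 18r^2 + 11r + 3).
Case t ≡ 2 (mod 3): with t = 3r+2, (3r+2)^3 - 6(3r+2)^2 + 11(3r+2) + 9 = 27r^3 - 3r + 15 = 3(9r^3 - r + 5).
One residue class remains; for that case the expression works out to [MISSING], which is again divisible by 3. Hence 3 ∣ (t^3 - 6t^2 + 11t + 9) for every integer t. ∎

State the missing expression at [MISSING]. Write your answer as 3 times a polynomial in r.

Only t ≡ 1 (mod 3) is unaccounted for. Put t = 3r+1:
(3r+1)^3 - 6(3r+1)^2 + 11(3r+1) + 9 expands to 27r^3 - 27r^2 + 6r + 15,
and factoring out 3 leaves 3(9r^3 - 9r^2 + 2r + 5).

3(9r^3 - 9r^2 + 2r + 5)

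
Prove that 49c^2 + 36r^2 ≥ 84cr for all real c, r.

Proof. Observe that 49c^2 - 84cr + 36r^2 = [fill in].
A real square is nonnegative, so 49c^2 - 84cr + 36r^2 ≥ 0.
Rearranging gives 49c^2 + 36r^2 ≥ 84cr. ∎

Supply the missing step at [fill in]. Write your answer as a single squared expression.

(7c - 6r)^2

49c^2 - 84cr + 36r^2 is a perfect-square trinomial: the outer terms are (7c)^2 and (6r)^2, and the cross term is -2·7c·6r.
So 49c^2 - 84cr + 36r^2 = (7c - 6r)^2 ≥ 0.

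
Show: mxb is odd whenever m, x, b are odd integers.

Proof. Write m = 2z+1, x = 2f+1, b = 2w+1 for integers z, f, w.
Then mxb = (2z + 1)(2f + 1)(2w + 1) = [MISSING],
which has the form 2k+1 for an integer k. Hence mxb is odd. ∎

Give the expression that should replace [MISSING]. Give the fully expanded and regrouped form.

2(4fwz + 2fw + 2fz + f + 2wz + w + z) + 1

Expanding: (2z + 1)(2f + 1)(2w + 1) = 8fwz + 4fw + 4fz + 2f + 4wz + 2w + 2z + 1.
Every term except the constant is even, so this is 2(4fwz + 2fw + 2fz + f + 2wz + w + z) + 1,
and 4fwz + 2fw + 2fz + f + 2wz + w + z ∈ ℤ gives the required form.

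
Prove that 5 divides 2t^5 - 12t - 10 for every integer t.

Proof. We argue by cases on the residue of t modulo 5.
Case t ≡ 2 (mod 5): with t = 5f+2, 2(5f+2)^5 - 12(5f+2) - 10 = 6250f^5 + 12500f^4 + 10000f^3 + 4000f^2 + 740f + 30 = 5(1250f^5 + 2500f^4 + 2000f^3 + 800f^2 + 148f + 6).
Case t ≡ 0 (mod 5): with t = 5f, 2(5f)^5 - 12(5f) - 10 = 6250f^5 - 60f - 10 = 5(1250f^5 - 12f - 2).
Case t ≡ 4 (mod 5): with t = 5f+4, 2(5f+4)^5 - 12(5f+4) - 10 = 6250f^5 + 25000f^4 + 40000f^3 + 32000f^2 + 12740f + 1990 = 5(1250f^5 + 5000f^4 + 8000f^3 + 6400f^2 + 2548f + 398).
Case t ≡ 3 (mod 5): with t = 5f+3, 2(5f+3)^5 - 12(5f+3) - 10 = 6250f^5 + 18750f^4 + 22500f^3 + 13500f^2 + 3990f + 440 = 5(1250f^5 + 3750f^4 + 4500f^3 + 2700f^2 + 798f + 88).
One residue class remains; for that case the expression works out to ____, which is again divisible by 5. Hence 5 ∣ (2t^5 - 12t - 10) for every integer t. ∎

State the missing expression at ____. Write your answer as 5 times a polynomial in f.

5(1250f^5 + 1250f^4 + 500f^3 + 100f^2 - 2f - 4)

The residues treated are {2, 0, 4, 3}, so the missing case is t ≡ 1 (mod 5); write t = 5f+1.
Then 2(5f+1)^5 - 12(5f+1) - 10 = 6250f^5 + 6250f^4 + 2500f^3 + 500f^2 - 10f - 20 = 5(1250f^5 + 1250f^4 + 500f^3 + 100f^2 - 2f - 4).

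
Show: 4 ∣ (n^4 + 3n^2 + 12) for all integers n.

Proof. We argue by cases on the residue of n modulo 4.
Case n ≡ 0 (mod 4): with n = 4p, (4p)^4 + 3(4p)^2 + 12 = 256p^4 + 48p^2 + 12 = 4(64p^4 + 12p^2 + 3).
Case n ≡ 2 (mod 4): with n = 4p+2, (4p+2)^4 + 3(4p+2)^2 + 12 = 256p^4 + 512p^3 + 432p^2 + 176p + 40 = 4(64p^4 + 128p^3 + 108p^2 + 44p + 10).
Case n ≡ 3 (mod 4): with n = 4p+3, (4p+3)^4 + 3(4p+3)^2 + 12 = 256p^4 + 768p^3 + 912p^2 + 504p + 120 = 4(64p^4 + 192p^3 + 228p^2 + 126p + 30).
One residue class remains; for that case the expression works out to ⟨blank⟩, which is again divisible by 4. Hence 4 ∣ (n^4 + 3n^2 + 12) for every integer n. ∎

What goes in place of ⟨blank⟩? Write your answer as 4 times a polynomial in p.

4(64p^4 + 64p^3 + 36p^2 + 10p + 4)

The residues treated are {0, 2, 3}, so the missing case is n ≡ 1 (mod 4); write n = 4p+1.
Then (4p+1)^4 + 3(4p+1)^2 + 12 = 256p^4 + 256p^3 + 144p^2 + 40p + 16 = 4(64p^4 + 64p^3 + 36p^2 + 10p + 4).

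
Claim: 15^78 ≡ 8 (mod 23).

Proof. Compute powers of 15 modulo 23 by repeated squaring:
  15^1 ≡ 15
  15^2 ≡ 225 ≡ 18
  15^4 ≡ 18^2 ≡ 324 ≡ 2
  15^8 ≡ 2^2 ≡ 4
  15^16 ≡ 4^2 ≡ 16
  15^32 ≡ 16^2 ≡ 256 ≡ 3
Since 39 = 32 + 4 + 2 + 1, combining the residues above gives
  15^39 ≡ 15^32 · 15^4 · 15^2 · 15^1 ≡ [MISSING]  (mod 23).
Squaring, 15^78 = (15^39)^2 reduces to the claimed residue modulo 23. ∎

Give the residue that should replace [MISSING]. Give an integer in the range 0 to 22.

15^32 · 15^4 · 15^2 · 15^1 ≡ 3 · 2 · 18 · 15 = 1620.
1620 mod 23 = 10, so 15^39 ≡ 10 (mod 23).

10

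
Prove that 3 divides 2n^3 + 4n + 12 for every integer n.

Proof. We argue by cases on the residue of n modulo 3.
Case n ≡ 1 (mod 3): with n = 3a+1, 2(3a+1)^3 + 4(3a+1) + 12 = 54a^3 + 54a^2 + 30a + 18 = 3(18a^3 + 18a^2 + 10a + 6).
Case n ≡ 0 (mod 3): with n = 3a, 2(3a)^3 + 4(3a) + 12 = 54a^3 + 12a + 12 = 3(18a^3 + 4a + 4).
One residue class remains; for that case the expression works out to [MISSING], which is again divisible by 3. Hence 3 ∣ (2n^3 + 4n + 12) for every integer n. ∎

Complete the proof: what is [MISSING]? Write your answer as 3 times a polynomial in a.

3(18a^3 + 36a^2 + 28a + 12)

The residues treated are {1, 0}, so the missing case is n ≡ 2 (mod 3); write n = 3a+2.
Then 2(3a+2)^3 + 4(3a+2) + 12 = 54a^3 + 108a^2 + 84a + 36 = 3(18a^3 + 36a^2 + 28a + 12).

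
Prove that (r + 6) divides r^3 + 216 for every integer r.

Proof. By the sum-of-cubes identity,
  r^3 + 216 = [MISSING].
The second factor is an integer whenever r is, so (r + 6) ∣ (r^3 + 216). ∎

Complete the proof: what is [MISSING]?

Polynomial division of r^3 + 216 by r + 6 leaves remainder 0 and quotient r^2 - 6r + 36.
Hence r^3 + 216 = (r + 6)(r^2 - 6r + 36).

(r + 6)(r^2 - 6r + 36)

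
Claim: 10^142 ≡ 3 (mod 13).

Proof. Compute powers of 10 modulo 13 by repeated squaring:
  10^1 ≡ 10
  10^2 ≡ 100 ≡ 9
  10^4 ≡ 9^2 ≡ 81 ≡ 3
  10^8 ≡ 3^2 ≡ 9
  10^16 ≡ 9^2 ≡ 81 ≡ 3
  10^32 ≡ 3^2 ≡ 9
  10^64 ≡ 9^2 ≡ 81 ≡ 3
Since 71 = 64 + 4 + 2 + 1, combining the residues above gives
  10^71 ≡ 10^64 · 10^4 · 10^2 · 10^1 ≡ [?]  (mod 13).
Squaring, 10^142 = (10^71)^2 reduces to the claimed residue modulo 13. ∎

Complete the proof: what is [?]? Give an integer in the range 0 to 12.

10^64 · 10^4 · 10^2 · 10^1 ≡ 3 · 3 · 9 · 10 = 810.
810 mod 13 = 4, so 10^71 ≡ 4 (mod 13).

4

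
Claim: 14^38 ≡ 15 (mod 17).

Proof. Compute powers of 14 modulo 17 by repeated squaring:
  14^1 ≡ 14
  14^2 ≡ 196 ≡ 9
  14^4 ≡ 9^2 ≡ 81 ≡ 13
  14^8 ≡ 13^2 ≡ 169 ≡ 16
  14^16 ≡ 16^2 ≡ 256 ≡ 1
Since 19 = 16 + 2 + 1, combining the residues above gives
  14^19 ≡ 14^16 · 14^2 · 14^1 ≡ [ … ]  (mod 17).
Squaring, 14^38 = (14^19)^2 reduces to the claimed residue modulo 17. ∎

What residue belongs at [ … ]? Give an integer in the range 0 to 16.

7

Multiply the listed residues: 1 · 9 · 14 = 9 → 126.
Reducing modulo 17: 126 = 7·17 + 7, so 14^19 ≡ 7.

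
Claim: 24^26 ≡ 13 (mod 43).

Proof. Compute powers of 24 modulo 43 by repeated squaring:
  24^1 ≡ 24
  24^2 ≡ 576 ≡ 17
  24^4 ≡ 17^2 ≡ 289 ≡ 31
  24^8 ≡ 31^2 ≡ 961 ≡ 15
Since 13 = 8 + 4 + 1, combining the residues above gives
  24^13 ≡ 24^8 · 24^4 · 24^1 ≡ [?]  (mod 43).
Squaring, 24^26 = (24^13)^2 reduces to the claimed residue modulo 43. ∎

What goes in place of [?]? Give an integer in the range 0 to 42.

Multiply the listed residues: 15 · 31 · 24 = 465 → 11160.
Reducing modulo 43: 11160 = 259·43 + 23, so 24^13 ≡ 23.

23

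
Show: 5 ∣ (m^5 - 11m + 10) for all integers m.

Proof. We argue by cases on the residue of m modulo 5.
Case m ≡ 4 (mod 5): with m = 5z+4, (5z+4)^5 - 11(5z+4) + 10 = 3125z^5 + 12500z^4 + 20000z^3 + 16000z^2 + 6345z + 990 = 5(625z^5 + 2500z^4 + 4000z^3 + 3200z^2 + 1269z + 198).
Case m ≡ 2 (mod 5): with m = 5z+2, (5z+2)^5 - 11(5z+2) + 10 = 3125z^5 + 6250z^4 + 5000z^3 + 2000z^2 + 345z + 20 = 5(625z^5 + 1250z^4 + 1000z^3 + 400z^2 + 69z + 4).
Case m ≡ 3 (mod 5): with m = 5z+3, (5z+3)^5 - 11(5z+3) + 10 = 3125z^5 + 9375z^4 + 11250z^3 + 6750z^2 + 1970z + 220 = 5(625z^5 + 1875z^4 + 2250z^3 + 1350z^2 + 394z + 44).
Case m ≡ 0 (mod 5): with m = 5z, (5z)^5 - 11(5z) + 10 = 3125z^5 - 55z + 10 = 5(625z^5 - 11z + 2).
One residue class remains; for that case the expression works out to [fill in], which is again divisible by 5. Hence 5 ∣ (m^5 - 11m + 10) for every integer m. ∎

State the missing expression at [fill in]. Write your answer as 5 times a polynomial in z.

5(625z^5 + 625z^4 + 250z^3 + 50z^2 - 6z)

Only m ≡ 1 (mod 5) is unaccounted for. Put m = 5z+1:
(5z+1)^5 - 11(5z+1) + 10 expands to 3125z^5 + 3125z^4 + 1250z^3 + 250z^2 - 30z,
and factoring out 5 leaves 5(625z^5 + 625z^4 + 250z^3 + 50z^2 - 6z).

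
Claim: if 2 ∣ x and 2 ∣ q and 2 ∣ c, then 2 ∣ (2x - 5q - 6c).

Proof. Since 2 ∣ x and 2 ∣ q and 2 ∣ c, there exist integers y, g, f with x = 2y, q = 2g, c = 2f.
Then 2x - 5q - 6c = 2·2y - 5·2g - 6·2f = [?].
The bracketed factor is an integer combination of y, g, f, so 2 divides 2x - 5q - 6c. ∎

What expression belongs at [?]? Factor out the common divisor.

Each term has a factor of 2: 2·2y - 5·2g - 6·2f = 2·(-6f - 5g + 2y).
Since -6f - 5g + 2y is an integer, 2 ∣ (2x - 5q - 6c).

2(-6f - 5g + 2y)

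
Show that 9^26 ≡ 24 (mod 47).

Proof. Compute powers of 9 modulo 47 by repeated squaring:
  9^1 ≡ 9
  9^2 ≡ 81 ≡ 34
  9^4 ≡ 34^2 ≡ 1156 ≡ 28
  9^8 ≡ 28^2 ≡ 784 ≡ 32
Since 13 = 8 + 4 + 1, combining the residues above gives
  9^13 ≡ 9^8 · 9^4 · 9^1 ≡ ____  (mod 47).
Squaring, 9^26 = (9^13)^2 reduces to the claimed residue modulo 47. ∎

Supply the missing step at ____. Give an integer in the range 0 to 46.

Multiply the listed residues: 32 · 28 · 9 = 896 → 8064.
Reducing modulo 47: 8064 = 171·47 + 27, so 9^13 ≡ 27.

27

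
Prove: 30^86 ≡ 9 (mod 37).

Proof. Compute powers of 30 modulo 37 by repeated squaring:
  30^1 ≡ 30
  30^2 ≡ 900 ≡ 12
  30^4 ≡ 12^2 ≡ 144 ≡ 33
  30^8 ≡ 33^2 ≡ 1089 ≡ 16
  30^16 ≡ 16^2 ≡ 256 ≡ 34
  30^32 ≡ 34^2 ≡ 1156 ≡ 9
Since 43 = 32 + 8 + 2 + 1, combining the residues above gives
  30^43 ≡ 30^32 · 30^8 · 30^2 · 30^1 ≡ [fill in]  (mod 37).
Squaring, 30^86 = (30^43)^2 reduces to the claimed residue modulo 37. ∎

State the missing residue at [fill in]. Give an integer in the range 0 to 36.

Multiply the listed residues: 9 · 16 · 12 · 30 = 144 → 1728 → 51840.
Reducing modulo 37: 51840 = 1401·37 + 3, so 30^43 ≡ 3.

3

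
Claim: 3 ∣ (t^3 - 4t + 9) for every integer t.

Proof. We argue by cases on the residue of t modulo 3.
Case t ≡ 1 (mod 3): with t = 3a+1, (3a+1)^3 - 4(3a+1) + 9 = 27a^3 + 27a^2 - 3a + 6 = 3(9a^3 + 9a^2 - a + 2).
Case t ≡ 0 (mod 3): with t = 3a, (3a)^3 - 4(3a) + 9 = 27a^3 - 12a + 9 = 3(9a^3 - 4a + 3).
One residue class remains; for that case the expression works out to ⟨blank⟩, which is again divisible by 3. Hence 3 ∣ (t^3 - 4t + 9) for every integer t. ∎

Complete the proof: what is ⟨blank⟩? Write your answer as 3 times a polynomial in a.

3(9a^3 + 18a^2 + 8a + 3)

The residues treated are {1, 0}, so the missing case is t ≡ 2 (mod 3); write t = 3a+2.
Then (3a+2)^3 - 4(3a+2) + 9 = 27a^3 + 54a^2 + 24a + 9 = 3(9a^3 + 18a^2 + 8a + 3).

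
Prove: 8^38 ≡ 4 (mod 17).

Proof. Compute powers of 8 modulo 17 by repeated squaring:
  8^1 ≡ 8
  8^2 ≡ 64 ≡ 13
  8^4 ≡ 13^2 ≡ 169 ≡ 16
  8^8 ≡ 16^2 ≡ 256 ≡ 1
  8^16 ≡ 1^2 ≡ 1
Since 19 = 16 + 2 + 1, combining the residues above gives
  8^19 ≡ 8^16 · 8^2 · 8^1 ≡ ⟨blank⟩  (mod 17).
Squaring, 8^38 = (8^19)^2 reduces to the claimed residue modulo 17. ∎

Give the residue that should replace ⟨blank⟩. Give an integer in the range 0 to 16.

2

8^16 · 8^2 · 8^1 ≡ 1 · 13 · 8 = 104.
104 mod 17 = 2, so 8^19 ≡ 2 (mod 17).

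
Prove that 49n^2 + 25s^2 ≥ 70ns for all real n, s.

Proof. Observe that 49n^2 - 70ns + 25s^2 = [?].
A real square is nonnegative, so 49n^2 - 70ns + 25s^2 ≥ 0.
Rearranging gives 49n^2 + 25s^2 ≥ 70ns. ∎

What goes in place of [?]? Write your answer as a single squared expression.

49n^2 - 70ns + 25s^2 is a perfect-square trinomial: the outer terms are (7n)^2 and (5s)^2, and the cross term is -2·7n·5s.
So 49n^2 - 70ns + 25s^2 = (7n - 5s)^2 ≥ 0.

(7n - 5s)^2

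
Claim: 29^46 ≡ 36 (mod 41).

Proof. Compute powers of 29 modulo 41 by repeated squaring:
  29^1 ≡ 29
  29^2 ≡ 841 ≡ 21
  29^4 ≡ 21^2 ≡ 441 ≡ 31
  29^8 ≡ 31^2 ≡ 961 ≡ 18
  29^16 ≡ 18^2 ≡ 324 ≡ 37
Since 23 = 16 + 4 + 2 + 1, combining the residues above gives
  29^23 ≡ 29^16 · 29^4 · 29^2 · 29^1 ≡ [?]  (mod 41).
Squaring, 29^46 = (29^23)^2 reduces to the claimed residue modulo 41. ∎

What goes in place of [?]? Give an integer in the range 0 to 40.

6

29^16 · 29^4 · 29^2 · 29^1 ≡ 37 · 31 · 21 · 29 = 698523.
698523 mod 41 = 6, so 29^23 ≡ 6 (mod 41).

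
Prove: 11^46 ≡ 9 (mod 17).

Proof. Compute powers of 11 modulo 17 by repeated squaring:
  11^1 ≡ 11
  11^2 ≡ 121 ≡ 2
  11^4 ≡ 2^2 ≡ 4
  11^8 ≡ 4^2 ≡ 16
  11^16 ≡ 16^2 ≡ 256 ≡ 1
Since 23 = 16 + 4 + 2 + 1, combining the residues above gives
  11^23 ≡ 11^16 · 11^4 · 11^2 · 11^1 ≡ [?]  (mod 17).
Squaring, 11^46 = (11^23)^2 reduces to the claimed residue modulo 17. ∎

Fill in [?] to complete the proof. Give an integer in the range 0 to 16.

3

Multiply the listed residues: 1 · 4 · 2 · 11 = 4 → 8 → 88.
Reducing modulo 17: 88 = 5·17 + 3, so 11^23 ≡ 3.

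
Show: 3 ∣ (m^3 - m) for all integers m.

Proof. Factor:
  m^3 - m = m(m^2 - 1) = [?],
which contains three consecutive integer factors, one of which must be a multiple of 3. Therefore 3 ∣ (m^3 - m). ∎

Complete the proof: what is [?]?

m(m^2 - 1) = m(m - 1)(m + 1) = (m - 1)m(m + 1).
These three factors are consecutive integers, so their product is divisible by 3.

(m - 1)m(m + 1)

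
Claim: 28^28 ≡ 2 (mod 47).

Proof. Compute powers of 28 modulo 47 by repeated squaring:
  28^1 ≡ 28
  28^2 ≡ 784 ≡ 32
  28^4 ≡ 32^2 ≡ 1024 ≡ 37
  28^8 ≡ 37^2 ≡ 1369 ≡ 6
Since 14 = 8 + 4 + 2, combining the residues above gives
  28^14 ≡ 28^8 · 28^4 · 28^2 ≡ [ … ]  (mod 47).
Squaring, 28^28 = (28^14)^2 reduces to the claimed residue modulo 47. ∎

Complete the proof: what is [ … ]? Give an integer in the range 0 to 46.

7

28^8 · 28^4 · 28^2 ≡ 6 · 37 · 32 = 7104.
7104 mod 47 = 7, so 28^14 ≡ 7 (mod 47).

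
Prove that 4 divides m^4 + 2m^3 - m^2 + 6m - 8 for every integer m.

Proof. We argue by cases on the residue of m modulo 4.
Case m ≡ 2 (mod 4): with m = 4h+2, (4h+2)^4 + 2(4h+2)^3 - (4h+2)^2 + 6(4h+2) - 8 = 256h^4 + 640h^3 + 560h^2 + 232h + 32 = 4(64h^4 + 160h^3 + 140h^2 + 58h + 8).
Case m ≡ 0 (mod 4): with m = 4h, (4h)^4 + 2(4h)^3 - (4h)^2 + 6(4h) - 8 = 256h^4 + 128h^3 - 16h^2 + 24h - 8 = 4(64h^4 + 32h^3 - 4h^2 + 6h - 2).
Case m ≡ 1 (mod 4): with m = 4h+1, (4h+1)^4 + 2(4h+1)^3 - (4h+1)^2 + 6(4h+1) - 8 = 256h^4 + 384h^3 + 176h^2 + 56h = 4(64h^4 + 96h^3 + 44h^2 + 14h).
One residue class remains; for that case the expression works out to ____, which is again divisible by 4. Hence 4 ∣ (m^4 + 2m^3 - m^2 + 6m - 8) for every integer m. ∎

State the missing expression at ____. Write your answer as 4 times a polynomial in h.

4(64h^4 + 224h^3 + 284h^2 + 162h + 34)

The residues treated are {2, 0, 1}, so the missing case is m ≡ 3 (mod 4); write m = 4h+3.
Then (4h+3)^4 + 2(4h+3)^3 - (4h+3)^2 + 6(4h+3) - 8 = 256h^4 + 896h^3 + 1136h^2 + 648h + 136 = 4(64h^4 + 224h^3 + 284h^2 + 162h + 34).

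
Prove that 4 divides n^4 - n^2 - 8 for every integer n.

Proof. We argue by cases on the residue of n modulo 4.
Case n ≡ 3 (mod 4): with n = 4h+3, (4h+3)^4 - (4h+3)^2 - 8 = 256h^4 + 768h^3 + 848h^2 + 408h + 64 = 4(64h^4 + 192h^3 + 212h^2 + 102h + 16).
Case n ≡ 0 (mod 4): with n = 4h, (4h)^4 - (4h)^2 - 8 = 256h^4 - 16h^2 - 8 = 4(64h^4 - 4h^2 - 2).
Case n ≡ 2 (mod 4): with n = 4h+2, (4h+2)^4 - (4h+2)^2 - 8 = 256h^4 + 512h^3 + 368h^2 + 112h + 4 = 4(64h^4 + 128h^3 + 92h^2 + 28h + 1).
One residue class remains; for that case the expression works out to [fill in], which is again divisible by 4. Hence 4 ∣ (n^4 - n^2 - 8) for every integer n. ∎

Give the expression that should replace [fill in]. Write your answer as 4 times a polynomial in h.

The residues treated are {3, 0, 2}, so the missing case is n ≡ 1 (mod 4); write n = 4h+1.
Then (4h+1)^4 - (4h+1)^2 - 8 = 256h^4 + 256h^3 + 80h^2 + 8h - 8 = 4(64h^4 + 64h^3 + 20h^2 + 2h - 2).

4(64h^4 + 64h^3 + 20h^2 + 2h - 2)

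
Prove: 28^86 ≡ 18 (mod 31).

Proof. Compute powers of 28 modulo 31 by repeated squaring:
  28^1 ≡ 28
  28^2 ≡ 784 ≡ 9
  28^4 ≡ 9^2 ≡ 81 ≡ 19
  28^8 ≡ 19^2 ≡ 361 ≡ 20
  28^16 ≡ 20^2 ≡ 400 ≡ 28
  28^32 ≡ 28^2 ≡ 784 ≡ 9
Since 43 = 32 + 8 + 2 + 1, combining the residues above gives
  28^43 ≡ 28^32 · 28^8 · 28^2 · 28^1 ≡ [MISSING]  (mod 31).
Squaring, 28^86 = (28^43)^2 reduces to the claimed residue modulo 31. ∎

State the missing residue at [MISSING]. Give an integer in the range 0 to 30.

28^32 · 28^8 · 28^2 · 28^1 ≡ 9 · 20 · 9 · 28 = 45360.
45360 mod 31 = 7, so 28^43 ≡ 7 (mod 31).

7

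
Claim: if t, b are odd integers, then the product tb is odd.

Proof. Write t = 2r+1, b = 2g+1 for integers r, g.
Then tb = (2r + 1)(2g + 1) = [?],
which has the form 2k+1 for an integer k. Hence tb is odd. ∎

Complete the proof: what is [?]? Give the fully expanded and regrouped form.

Expanding: (2r + 1)(2g + 1) = 4gr + 2g + 2r + 1.
Every term except the constant is even, so this is 2(2gr + g + r) + 1,
and 2gr + g + r ∈ ℤ gives the required form.

2(2gr + g + r) + 1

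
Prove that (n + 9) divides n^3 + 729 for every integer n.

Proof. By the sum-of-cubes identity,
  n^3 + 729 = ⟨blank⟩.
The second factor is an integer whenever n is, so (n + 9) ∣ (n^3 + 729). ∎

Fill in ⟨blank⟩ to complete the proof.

(n + 9)(n^2 - 9n + 81)

Polynomial division of n^3 + 729 by n + 9 leaves remainder 0 and quotient n^2 - 9n + 81.
Hence n^3 + 729 = (n + 9)(n^2 - 9n + 81).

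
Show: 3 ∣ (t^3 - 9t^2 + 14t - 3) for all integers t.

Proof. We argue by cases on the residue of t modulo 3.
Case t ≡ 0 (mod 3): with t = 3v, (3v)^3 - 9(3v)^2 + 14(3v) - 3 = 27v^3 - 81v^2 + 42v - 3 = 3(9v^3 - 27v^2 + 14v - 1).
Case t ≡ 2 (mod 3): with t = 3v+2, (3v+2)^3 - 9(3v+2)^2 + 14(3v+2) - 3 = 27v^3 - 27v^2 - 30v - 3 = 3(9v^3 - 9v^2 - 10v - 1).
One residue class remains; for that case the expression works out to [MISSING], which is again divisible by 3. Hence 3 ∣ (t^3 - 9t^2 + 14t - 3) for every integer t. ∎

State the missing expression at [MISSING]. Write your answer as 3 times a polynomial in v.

The residues treated are {0, 2}, so the missing case is t ≡ 1 (mod 3); write t = 3v+1.
Then (3v+1)^3 - 9(3v+1)^2 + 14(3v+1) - 3 = 27v^3 - 54v^2 - 3v + 3 = 3(9v^3 - 18v^2 - v + 1).

3(9v^3 - 18v^2 - v + 1)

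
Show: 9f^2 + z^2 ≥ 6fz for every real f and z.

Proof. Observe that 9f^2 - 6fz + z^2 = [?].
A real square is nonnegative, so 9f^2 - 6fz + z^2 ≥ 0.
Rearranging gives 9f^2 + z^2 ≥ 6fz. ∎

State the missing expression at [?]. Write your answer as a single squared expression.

(3f - z)^2

9f^2 - 6fz + z^2 is a perfect-square trinomial: the outer terms are (3f)^2 and (z)^2, and the cross term is -2·3f·z.
So 9f^2 - 6fz + z^2 = (3f - z)^2 ≥ 0.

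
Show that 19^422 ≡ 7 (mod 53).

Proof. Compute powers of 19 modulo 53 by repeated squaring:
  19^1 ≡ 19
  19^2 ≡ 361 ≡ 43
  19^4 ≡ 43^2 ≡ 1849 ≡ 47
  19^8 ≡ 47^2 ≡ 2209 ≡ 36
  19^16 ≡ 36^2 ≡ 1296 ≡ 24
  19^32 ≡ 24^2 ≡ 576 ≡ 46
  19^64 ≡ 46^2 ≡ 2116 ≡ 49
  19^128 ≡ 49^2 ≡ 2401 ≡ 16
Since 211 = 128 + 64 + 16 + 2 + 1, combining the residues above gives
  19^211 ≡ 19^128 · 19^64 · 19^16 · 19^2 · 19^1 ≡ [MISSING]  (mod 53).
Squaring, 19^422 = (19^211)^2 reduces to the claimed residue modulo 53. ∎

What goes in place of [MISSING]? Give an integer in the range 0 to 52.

Multiply the listed residues: 16 · 49 · 24 · 43 · 19 = 784 → 18816 → 809088 → 15372672.
Reducing modulo 53: 15372672 = 290050·53 + 22, so 19^211 ≡ 22.

22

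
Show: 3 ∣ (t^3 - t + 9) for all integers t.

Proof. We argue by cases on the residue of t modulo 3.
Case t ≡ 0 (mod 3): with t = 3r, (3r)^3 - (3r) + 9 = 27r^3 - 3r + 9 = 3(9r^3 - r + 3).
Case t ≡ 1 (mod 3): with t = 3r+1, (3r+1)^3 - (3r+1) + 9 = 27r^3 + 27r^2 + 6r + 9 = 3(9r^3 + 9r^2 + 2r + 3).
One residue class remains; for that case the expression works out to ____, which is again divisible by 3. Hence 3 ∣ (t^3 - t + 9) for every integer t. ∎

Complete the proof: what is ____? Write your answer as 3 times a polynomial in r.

Only t ≡ 2 (mod 3) is unaccounted for. Put t = 3r+2:
(3r+2)^3 - (3r+2) + 9 expands to 27r^3 + 54r^2 + 33r + 15,
and factoring out 3 leaves 3(9r^3 + 18r^2 + 11r + 5).

3(9r^3 + 18r^2 + 11r + 5)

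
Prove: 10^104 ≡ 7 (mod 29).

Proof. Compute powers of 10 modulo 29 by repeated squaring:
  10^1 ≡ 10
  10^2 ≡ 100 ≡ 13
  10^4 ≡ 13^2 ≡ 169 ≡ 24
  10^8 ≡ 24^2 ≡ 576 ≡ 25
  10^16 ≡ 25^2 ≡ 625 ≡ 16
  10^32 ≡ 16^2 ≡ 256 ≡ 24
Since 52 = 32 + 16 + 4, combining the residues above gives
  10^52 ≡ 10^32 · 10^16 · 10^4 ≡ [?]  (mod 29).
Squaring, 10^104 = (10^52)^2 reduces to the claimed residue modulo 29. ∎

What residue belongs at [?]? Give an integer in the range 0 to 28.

23

10^32 · 10^16 · 10^4 ≡ 24 · 16 · 24 = 9216.
9216 mod 29 = 23, so 10^52 ≡ 23 (mod 29).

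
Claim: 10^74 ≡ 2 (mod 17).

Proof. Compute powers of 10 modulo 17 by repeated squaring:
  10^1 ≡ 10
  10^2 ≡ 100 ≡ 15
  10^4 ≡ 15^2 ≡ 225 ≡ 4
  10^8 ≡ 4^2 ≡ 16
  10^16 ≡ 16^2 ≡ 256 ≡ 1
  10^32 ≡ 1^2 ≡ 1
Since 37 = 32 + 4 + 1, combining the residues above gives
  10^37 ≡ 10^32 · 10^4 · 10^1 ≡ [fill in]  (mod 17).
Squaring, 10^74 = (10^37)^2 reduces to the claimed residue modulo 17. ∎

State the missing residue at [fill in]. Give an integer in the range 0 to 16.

Multiply the listed residues: 1 · 4 · 10 = 4 → 40.
Reducing modulo 17: 40 = 2·17 + 6, so 10^37 ≡ 6.

6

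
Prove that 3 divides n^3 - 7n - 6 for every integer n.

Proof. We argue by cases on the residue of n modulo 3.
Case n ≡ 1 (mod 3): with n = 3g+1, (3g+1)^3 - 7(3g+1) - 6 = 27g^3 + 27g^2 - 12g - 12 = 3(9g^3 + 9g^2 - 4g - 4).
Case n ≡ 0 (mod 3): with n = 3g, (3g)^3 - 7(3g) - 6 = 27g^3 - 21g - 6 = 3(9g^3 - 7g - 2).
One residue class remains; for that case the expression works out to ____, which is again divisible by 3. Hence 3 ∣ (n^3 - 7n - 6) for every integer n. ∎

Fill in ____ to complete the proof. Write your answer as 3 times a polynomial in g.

3(9g^3 + 18g^2 + 5g - 4)

Only n ≡ 2 (mod 3) is unaccounted for. Put n = 3g+2:
(3g+2)^3 - 7(3g+2) - 6 expands to 27g^3 + 54g^2 + 15g - 12,
and factoring out 3 leaves 3(9g^3 + 18g^2 + 5g - 4).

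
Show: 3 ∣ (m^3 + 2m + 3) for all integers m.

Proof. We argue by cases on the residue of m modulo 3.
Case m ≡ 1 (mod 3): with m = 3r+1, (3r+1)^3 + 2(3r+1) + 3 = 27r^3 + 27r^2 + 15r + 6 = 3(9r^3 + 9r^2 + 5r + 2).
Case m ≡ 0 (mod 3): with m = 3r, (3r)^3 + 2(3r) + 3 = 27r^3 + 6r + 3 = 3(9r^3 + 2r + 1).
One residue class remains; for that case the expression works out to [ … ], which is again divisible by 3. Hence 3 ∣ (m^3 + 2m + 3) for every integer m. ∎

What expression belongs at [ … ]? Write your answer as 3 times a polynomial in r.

3(9r^3 + 18r^2 + 14r + 5)

Only m ≡ 2 (mod 3) is unaccounted for. Put m = 3r+2:
(3r+2)^3 + 2(3r+2) + 3 expands to 27r^3 + 54r^2 + 42r + 15,
and factoring out 3 leaves 3(9r^3 + 18r^2 + 14r + 5).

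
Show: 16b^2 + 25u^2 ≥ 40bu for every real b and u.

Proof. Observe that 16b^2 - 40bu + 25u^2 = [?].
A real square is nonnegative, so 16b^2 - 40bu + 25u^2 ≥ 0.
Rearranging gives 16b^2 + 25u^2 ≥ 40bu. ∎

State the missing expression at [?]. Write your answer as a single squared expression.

The leading and trailing coefficients are 4^2 and 5^2, and 40 = 2·4·5, so the trinomial is (4b - 5u)^2.
Hence 16b^2 - 40bu + 25u^2 ≥ 0.

(4b - 5u)^2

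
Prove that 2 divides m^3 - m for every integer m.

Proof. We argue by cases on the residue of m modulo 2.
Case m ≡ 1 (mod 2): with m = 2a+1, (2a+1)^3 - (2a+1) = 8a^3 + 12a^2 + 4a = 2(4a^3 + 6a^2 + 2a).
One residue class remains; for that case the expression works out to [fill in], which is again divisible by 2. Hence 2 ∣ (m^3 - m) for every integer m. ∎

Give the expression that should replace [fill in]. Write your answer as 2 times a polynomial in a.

The residues treated are {1}, so the missing case is m ≡ 0 (mod 2); write m = 2a.
Then (2a)^3 - (2a) = 8a^3 - 2a = 2(4a^3 - a).

2(4a^3 - a)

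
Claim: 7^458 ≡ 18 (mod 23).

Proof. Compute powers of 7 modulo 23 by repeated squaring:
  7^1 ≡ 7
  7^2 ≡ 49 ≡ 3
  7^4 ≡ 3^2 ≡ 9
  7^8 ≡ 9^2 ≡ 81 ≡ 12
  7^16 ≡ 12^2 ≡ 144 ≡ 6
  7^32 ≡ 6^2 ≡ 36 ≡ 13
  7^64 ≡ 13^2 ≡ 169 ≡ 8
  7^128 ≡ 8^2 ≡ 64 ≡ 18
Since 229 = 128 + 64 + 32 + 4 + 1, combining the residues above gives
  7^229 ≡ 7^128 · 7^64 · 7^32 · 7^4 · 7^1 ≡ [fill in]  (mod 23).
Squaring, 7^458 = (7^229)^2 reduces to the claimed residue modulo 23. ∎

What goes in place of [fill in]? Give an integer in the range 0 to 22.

Multiply the listed residues: 18 · 8 · 13 · 9 · 7 = 144 → 1872 → 16848 → 117936.
Reducing modulo 23: 117936 = 5127·23 + 15, so 7^229 ≡ 15.

15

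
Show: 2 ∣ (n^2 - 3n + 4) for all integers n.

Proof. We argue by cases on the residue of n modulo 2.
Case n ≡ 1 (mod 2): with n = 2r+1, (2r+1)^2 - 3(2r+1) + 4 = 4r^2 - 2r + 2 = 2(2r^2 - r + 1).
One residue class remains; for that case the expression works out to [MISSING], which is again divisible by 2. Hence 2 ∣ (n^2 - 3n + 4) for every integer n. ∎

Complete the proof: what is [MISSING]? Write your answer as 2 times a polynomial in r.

2(2r^2 - 3r + 2)

Only n ≡ 0 (mod 2) is unaccounted for. Put n = 2r:
(2r)^2 - 3(2r) + 4 expands to 4r^2 - 6r + 4,
and factoring out 2 leaves 2(2r^2 - 3r + 2).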